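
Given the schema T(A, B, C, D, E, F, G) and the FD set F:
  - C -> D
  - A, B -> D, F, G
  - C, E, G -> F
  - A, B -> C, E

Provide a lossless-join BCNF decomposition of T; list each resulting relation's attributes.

Candidate key of the original relation: {A, B}.
Within {A, B, C, D, E, F, G}: {C}⁺ ∩ {A, B, C, D, E, F, G} = {C, D}, not the whole set, so C -> D violates BCNF; decompose into {C, D} and {A, B, C, E, F, G}.
{C, D} has no BCNF violation.
Within {A, B, C, E, F, G}: {C, E, G}⁺ ∩ {A, B, C, E, F, G} = {C, E, F, G}, not the whole set, so C, E, G -> F violates BCNF; decompose into {C, E, F, G} and {A, B, C, E, G}.
{C, E, F, G} has no BCNF violation.
{A, B, C, E, G} has no BCNF violation.

{A, B, C, E, G}; {C, D}; {C, E, F, G}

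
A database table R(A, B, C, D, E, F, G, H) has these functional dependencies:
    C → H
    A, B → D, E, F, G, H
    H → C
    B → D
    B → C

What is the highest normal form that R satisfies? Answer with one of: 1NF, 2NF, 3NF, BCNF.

Candidate key: {A, B}. Prime attributes: {A, B}.
C → H: {C}⁺ = {C, H}, which is not all of the attributes, so the left side is not a superkey — BCNF is violated.
C → H has non-prime {H} on the right and a non-superkey on the left, so 3NF fails.
{B} is a proper subset of the key {A, B}, and {B}⁺ contains the non-prime attributes {C, D, H} — a partial dependency, so 2NF is violated.

1NF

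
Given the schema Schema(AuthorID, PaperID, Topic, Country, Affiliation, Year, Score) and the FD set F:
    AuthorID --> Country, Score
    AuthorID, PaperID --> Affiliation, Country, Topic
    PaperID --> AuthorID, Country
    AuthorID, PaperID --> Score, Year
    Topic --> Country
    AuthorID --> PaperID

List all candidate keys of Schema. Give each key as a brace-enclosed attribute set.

{AuthorID}, {PaperID}

Closure of {AuthorID} is {Affiliation, AuthorID, Country, PaperID, Score, Topic, Year}, the whole schema; {AuthorID} is a candidate key.
Closure of {PaperID} is {Affiliation, AuthorID, Country, PaperID, Score, Topic, Year}, the whole schema; {PaperID} is a candidate key.
Any other superkey properly contains one of these, so there are no further candidate keys.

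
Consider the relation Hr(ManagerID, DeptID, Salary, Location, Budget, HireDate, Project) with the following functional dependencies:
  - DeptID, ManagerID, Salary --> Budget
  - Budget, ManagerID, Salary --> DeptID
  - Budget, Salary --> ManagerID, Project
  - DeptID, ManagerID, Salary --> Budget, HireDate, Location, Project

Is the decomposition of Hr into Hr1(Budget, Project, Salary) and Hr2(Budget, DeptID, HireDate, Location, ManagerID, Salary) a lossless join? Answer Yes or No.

The shared attributes are {Budget, Salary} and {Budget, Salary}⁺ = {Budget, DeptID, HireDate, Location, ManagerID, Project, Salary}.
This includes all of Hr1, so the common attributes are a superkey of Hr1 — the join is lossless.

Yes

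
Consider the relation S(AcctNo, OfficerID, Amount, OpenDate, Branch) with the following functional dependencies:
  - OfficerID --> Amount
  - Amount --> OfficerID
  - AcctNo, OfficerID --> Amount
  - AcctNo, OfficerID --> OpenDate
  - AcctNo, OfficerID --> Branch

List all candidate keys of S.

{AcctNo} never appears on the right of any FD, so every key must include it.
{AcctNo, Amount}⁺ = {AcctNo, Amount, Branch, OfficerID, OpenDate}, which is every attribute, so {AcctNo, Amount} is a candidate key.
{AcctNo, OfficerID}⁺ = {AcctNo, Amount, Branch, OfficerID, OpenDate}, which is every attribute, so {AcctNo, OfficerID} is a candidate key.
No proper subset of any of these is a key, and no other minimal superkey exists.

{AcctNo, Amount}, {AcctNo, OfficerID}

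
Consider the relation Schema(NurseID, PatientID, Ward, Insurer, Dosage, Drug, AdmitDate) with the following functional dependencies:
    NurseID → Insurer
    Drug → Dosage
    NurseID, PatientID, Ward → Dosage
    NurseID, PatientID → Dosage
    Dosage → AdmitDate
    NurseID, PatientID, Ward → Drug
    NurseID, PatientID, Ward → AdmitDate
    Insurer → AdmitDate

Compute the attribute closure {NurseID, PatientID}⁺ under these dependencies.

Start with {NurseID, PatientID}.
NurseID → Insurer applies; add {Insurer} → now {Insurer, NurseID, PatientID}.
NurseID, PatientID → Dosage applies; add {Dosage} → now {Dosage, Insurer, NurseID, PatientID}.
Dosage → AdmitDate applies; add {AdmitDate} → now {AdmitDate, Dosage, Insurer, NurseID, PatientID}.
No further FD applies.

{AdmitDate, Dosage, Insurer, NurseID, PatientID}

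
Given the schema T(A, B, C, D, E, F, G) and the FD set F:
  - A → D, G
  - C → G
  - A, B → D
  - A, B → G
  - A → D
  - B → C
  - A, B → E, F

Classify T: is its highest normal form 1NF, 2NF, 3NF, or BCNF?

Candidate key: {A, B}. Prime attributes: {A, B}.
A → D, G: {A}⁺ = {A, D, G}, which is not all of the attributes, so the left side is not a superkey — BCNF is violated.
A → D, G determines the non-prime attributes {D, G} from a non-superkey — 3NF is violated.
{A} is a proper subset of the key {A, B}, and {A}⁺ contains the non-prime attributes {D, G} — a partial dependency, so 2NF is violated.

1NF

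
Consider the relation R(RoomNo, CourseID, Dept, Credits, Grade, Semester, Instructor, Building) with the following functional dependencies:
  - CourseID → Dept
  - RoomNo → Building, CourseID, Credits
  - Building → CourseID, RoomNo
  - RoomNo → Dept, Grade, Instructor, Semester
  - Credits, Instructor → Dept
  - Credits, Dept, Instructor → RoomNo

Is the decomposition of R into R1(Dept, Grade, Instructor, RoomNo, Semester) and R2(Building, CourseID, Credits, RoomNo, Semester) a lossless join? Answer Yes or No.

Yes

R1 ∩ R2 = {RoomNo, Semester}; its closure under F is {Building, CourseID, Credits, Dept, Grade, Instructor, RoomNo, Semester}.
This includes all of R1, so the common attributes are a superkey of R1 — the join is lossless.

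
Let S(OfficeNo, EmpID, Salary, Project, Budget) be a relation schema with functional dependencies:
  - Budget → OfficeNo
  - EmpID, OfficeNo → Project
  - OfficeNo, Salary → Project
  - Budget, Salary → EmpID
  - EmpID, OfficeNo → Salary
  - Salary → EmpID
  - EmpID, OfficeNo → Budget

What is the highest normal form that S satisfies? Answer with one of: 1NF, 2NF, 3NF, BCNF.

Candidate keys: {Budget, EmpID}, {Budget, Salary}, {EmpID, OfficeNo}, {OfficeNo, Salary}. Prime attributes: {Budget, EmpID, OfficeNo, Salary}.
Budget → OfficeNo: {Budget}⁺ = {Budget, OfficeNo}, which is not all of the attributes, so the left side is not a superkey — BCNF is violated.
Since {OfficeNo} ⊆ prime attributes and every other non-superkey FD also has a prime right side, the schema is in 3NF.

3NF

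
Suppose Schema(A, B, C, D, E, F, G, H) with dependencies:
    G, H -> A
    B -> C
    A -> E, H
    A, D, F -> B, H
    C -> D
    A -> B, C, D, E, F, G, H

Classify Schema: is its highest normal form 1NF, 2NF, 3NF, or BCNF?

Candidate keys: {A}, {G, H}. Prime attributes: {A, G, H}.
For B -> C we have {B}⁺ = {B, C, D}; {B} is not a superkey, so BCNF fails.
B -> C has non-prime {C} on the right and a non-superkey on the left, so 3NF fails.
No proper subset of a key has a non-prime attribute in its closure, so there is no partial dependency; 2NF holds.

2NF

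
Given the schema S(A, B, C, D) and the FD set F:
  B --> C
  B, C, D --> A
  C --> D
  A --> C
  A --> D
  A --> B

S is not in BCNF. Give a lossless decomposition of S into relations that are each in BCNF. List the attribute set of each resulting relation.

Candidate keys of the original relation: {A}, {B}.
Within {A, B, C, D}: {C}⁺ ∩ {A, B, C, D} = {C, D}, not the whole set, so C --> D violates BCNF; decompose into {C, D} and {A, B, C}.
{C, D} has no BCNF violation.
{A, B, C} has no BCNF violation.

{A, B, C}; {C, D}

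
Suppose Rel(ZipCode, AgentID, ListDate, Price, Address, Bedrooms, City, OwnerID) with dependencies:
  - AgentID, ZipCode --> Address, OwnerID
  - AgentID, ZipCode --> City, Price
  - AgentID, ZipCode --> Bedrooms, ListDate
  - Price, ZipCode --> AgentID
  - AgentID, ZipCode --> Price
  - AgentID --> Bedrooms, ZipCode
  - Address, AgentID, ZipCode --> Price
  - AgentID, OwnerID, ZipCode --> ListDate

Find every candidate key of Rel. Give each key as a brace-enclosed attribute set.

{AgentID}, {Price, ZipCode}

Closure of {AgentID} is {Address, AgentID, Bedrooms, City, ListDate, OwnerID, Price, ZipCode}, the whole schema; {AgentID} is a candidate key.
Closure of {Price, ZipCode} is {Address, AgentID, Bedrooms, City, ListDate, OwnerID, Price, ZipCode}, the whole schema; {Price, ZipCode} is a candidate key.
No proper subset of any of these is a key, and no other minimal superkey exists.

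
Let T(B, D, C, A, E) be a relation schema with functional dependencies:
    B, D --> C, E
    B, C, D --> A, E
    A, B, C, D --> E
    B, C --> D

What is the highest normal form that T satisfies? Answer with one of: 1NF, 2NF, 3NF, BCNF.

Candidate keys: {B, C}, {B, D}. Prime attributes: {B, C, D}.
The left-hand side of every FD is a superkey, so BCNF is satisfied.

BCNF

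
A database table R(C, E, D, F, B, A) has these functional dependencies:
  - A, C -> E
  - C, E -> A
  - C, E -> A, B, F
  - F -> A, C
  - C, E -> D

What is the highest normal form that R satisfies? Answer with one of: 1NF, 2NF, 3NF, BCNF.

BCNF

Candidate keys: {A, C}, {C, E}, {F}. Prime attributes: {A, C, E, F}.
Each dependency's left side is a superkey — BCNF holds.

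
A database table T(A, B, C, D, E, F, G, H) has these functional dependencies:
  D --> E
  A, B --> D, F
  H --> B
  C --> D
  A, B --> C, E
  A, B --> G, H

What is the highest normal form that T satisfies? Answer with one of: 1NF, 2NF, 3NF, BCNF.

2NF

Candidate keys: {A, B}, {A, H}. Prime attributes: {A, B, H}.
D --> E: {D}⁺ = {D, E}, which is not all of the attributes, so the left side is not a superkey — BCNF is violated.
Because {E} is non-prime and the left side of D --> E is not a superkey, the relation is not in 3NF.
No non-prime attribute depends on a proper subset of any candidate key, so 2NF holds.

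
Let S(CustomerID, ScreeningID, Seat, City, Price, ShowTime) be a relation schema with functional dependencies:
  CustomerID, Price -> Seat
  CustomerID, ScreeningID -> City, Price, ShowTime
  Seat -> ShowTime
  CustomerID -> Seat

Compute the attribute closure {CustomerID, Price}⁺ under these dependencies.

Start with {CustomerID, Price}.
CustomerID, Price -> Seat applies; add {Seat} → now {CustomerID, Price, Seat}.
Seat -> ShowTime applies; add {ShowTime} → now {CustomerID, Price, Seat, ShowTime}.
No further FD applies.

{CustomerID, Price, Seat, ShowTime}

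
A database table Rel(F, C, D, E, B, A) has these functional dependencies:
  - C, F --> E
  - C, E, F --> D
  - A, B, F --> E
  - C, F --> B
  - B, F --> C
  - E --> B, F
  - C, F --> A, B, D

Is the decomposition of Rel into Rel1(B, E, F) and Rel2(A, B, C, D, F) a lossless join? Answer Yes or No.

Common attributes: {B, F}; their closure is {A, B, C, D, E, F}.
Since Rel1 ⊆ {A, B, C, D, E, F}, the intersection is a superkey of Rel1; the decomposition is lossless.

Yes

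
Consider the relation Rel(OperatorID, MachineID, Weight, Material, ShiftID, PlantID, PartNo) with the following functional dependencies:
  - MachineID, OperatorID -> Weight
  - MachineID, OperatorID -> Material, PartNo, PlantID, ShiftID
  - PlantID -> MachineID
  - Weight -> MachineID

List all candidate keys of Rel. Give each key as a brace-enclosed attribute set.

{MachineID, OperatorID}, {OperatorID, PlantID}, {OperatorID, Weight}

{OperatorID} never appears on the right of any FD, so every key must include it.
Closure of {MachineID, OperatorID} is {MachineID, Material, OperatorID, PartNo, PlantID, ShiftID, Weight}, the whole schema; {MachineID, OperatorID} is a candidate key.
Closure of {OperatorID, PlantID} is {MachineID, Material, OperatorID, PartNo, PlantID, ShiftID, Weight}, the whole schema; {OperatorID, PlantID} is a candidate key.
Closure of {OperatorID, Weight} is {MachineID, Material, OperatorID, PartNo, PlantID, ShiftID, Weight}, the whole schema; {OperatorID, Weight} is a candidate key.
Any other superkey properly contains one of these, so there are no further candidate keys.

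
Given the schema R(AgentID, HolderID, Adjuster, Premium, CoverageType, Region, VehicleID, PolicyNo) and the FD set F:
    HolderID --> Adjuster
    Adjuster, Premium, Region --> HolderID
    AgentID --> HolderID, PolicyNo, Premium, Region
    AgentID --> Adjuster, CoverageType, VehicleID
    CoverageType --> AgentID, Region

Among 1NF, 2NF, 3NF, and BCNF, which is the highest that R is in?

2NF

Candidate keys: {AgentID}, {CoverageType}. Prime attributes: {AgentID, CoverageType}.
HolderID --> Adjuster: {HolderID}⁺ = {Adjuster, HolderID}, which is not all of the attributes, so the left side is not a superkey — BCNF is violated.
HolderID --> Adjuster determines the non-prime attribute {Adjuster} from a non-superkey — 3NF is violated.
With only single-attribute keys there can be no partial dependency, so 2NF holds.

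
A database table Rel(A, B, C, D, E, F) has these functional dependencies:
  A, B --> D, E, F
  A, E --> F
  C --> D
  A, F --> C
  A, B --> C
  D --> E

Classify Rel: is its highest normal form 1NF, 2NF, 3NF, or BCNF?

2NF

Candidate key: {A, B}. Prime attributes: {A, B}.
A, E --> F breaks BCNF: {A, E}⁺ = {A, C, D, E, F}, so {A, E} is not a superkey.
A, E --> F has non-prime {F} on the right and a non-superkey on the left, so 3NF fails.
No non-prime attribute depends on a proper subset of any candidate key, so 2NF holds.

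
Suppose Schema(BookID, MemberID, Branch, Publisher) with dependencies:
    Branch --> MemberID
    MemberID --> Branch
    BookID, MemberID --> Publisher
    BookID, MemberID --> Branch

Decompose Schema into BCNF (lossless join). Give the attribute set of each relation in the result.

{BookID, Branch, Publisher}; {Branch, MemberID}

Candidate keys of the original relation: {BookID, Branch}, {BookID, MemberID}.
Within {BookID, Branch, MemberID, Publisher}: {Branch}⁺ ∩ {BookID, Branch, MemberID, Publisher} = {Branch, MemberID}, not the whole set, so Branch --> MemberID violates BCNF; decompose into {Branch, MemberID} and {BookID, Branch, Publisher}.
{Branch, MemberID} is in BCNF.
{BookID, Branch, Publisher} is in BCNF.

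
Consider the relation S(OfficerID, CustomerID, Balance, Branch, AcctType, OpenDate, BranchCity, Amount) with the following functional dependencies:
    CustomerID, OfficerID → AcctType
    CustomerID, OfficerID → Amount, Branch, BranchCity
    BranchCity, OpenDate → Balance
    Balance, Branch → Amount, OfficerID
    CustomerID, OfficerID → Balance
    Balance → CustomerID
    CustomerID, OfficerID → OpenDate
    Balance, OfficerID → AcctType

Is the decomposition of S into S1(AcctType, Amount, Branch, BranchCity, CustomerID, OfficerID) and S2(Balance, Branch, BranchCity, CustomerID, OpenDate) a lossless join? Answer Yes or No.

The shared attributes are {Branch, BranchCity, CustomerID} and {Branch, BranchCity, CustomerID}⁺ = {Branch, BranchCity, CustomerID}.
Neither S1 nor S2 is contained in that closure, so the decomposition is lossy.

No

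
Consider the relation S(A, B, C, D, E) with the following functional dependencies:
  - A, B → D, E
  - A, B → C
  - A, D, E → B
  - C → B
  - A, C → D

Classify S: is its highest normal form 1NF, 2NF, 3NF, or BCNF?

3NF

Candidate keys: {A, B}, {A, C}, {A, D, E}. Prime attributes: {A, B, C, D, E}.
C → B breaks BCNF: {C}⁺ = {B, C}, so {C} is not a superkey.
Its right-hand attributes {B} are all prime, as are those of every other non-superkey FD — the relation is in 3NF.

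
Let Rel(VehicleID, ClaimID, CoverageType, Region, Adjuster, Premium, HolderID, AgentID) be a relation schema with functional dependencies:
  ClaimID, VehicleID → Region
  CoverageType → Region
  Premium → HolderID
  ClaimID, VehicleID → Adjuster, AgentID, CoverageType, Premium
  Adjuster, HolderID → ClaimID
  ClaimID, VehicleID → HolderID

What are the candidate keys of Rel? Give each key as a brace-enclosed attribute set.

{Adjuster, HolderID, VehicleID}, {Adjuster, Premium, VehicleID}, {ClaimID, VehicleID}

Attributes never on any right-hand side: {VehicleID} — every candidate key must contain it.
Closure of {ClaimID, VehicleID} is {Adjuster, AgentID, ClaimID, CoverageType, HolderID, Premium, Region, VehicleID}, the whole schema; {ClaimID, VehicleID} is a candidate key.
Closure of {Adjuster, HolderID, VehicleID} is {Adjuster, AgentID, ClaimID, CoverageType, HolderID, Premium, Region, VehicleID}, the whole schema; {Adjuster, HolderID, VehicleID} is a candidate key.
Closure of {Adjuster, Premium, VehicleID} is {Adjuster, AgentID, ClaimID, CoverageType, HolderID, Premium, Region, VehicleID}, the whole schema; {Adjuster, Premium, VehicleID} is a candidate key.
These are minimal and exhaustive — every other superkey contains one of them.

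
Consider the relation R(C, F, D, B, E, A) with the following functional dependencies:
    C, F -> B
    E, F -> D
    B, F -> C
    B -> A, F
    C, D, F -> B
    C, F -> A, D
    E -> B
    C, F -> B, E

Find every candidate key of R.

{B}⁺ = {A, B, C, D, E, F}, which is every attribute, so {B} is a candidate key.
{E}⁺ = {A, B, C, D, E, F}, which is every attribute, so {E} is a candidate key.
{C, F}⁺ = {A, B, C, D, E, F}, which is every attribute, so {C, F} is a candidate key.
No proper subset of any of these is a key, and no other minimal superkey exists.

{B}, {C, F}, {E}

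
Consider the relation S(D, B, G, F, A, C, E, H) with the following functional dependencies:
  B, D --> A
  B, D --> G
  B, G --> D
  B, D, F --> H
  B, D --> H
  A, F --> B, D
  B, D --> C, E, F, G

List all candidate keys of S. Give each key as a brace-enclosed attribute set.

{A, F}⁺ = {A, B, C, D, E, F, G, H} — all of the relation — so {A, F} is a candidate key.
{B, D}⁺ = {A, B, C, D, E, F, G, H} — all of the relation — so {B, D} is a candidate key.
{B, G}⁺ = {A, B, C, D, E, F, G, H} — all of the relation — so {B, G} is a candidate key.
Any other superkey properly contains one of these, so there are no further candidate keys.

{A, F}, {B, D}, {B, G}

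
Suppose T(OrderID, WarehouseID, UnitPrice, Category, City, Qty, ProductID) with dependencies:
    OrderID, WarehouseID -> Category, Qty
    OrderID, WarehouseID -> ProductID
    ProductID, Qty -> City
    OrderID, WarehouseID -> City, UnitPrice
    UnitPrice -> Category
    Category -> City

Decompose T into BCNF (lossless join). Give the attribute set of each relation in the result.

{Category, UnitPrice}; {City, ProductID, Qty}; {OrderID, ProductID, Qty, UnitPrice, WarehouseID}

Candidate key of the original relation: {OrderID, WarehouseID}.
In {Category, City, OrderID, ProductID, Qty, UnitPrice, WarehouseID}, {ProductID, Qty} is not a superkey ({ProductID, Qty}⁺ restricted to this set is {City, ProductID, Qty}), so split on ProductID, Qty -> City into {City, ProductID, Qty} and {Category, OrderID, ProductID, Qty, UnitPrice, WarehouseID}.
{City, ProductID, Qty}: every determinant is a superkey — BCNF.
In {Category, OrderID, ProductID, Qty, UnitPrice, WarehouseID}, {UnitPrice} is not a superkey ({UnitPrice}⁺ restricted to this set is {Category, UnitPrice}), so split on UnitPrice -> Category into {Category, UnitPrice} and {OrderID, ProductID, Qty, UnitPrice, WarehouseID}.
{Category, UnitPrice}: every determinant is a superkey — BCNF.
{OrderID, ProductID, Qty, UnitPrice, WarehouseID}: every determinant is a superkey — BCNF.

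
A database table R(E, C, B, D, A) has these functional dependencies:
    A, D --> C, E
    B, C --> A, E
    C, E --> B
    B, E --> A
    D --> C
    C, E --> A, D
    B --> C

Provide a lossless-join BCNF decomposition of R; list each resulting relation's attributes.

{A, B, D, E}; {C, D}

Candidate keys of the original relation: {A, D}, {B}, {C, E}, {D, E}.
{A, B, C, D, E}: {D} determines {C, D} here but is not a superkey — split on D --> C, giving {C, D} and {A, B, D, E}.
{C, D}: every determinant is a superkey — BCNF.
{A, B, D, E}: every determinant is a superkey — BCNF.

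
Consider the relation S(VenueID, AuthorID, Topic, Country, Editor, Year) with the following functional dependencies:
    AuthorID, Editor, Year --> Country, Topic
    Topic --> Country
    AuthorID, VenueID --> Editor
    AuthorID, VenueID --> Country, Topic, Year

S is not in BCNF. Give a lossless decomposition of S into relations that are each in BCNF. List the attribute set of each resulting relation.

{AuthorID, Editor, Topic, Year}; {AuthorID, Editor, VenueID, Year}; {Country, Topic}

Candidate key of the original relation: {AuthorID, VenueID}.
Within {AuthorID, Country, Editor, Topic, VenueID, Year}: {AuthorID, Editor, Year}⁺ ∩ {AuthorID, Country, Editor, Topic, VenueID, Year} = {AuthorID, Country, Editor, Topic, Year}, not the whole set, so AuthorID, Editor, Year --> Country, Topic violates BCNF; decompose into {AuthorID, Country, Editor, Topic, Year} and {AuthorID, Editor, VenueID, Year}.
Within {AuthorID, Country, Editor, Topic, Year}: {Topic}⁺ ∩ {AuthorID, Country, Editor, Topic, Year} = {Country, Topic}, not the whole set, so Topic --> Country violates BCNF; decompose into {Country, Topic} and {AuthorID, Editor, Topic, Year}.
{Country, Topic}: every determinant is a superkey — BCNF.
{AuthorID, Editor, Topic, Year}: every determinant is a superkey — BCNF.
{AuthorID, Editor, VenueID, Year}: every determinant is a superkey — BCNF.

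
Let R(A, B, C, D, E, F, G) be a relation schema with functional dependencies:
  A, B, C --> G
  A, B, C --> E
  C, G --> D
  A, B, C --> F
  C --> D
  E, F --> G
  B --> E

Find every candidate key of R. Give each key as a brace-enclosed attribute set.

{A, B, C}

Attributes never on any right-hand side: {A, B, C} — every candidate key must contain all of them.
{A, B, C}⁺ = {A, B, C, D, E, F, G}, which is every attribute, so {A, B, C} is a candidate key.
Every other attribute set either contains this one or has a smaller closure.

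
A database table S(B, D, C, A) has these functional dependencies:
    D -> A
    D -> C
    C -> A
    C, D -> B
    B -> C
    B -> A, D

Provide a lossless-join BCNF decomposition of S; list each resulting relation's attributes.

Candidate keys of the original relation: {B}, {D}.
{A, B, C, D}: {C} determines {A, C} here but is not a superkey — split on C -> A, giving {A, C} and {B, C, D}.
{A, C} is in BCNF.
{B, C, D} is in BCNF.

{A, C}; {B, C, D}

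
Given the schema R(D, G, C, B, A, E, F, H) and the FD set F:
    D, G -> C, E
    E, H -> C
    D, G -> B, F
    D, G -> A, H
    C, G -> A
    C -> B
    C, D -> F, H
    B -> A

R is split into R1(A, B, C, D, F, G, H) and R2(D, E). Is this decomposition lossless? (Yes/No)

No

R1 ∩ R2 = {D}; its closure under F is {D}.
Neither R1 nor R2 is contained in that closure, so the decomposition is lossy.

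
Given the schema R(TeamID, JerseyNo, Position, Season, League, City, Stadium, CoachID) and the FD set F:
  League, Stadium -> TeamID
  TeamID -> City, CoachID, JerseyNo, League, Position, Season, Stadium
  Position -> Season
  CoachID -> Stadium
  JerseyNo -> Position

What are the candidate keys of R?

{CoachID, League}, {League, Stadium}, {TeamID}

Closure of {TeamID} is {City, CoachID, JerseyNo, League, Position, Season, Stadium, TeamID}, the whole schema; {TeamID} is a candidate key.
Closure of {CoachID, League} is {City, CoachID, JerseyNo, League, Position, Season, Stadium, TeamID}, the whole schema; {CoachID, League} is a candidate key.
Closure of {League, Stadium} is {City, CoachID, JerseyNo, League, Position, Season, Stadium, TeamID}, the whole schema; {League, Stadium} is a candidate key.
Any other superkey properly contains one of these, so there are no further candidate keys.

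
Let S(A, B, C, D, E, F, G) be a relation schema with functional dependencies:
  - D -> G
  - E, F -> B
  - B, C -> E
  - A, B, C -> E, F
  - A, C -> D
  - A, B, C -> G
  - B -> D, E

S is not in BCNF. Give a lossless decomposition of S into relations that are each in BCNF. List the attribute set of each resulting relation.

Candidate keys of the original relation: {A, B, C}, {A, C, E, F}.
Within {A, B, C, D, E, F, G}: {D}⁺ ∩ {A, B, C, D, E, F, G} = {D, G}, not the whole set, so D -> G violates BCNF; decompose into {D, G} and {A, B, C, D, E, F}.
{D, G} is in BCNF.
Within {A, B, C, D, E, F}: {E, F}⁺ ∩ {A, B, C, D, E, F} = {B, D, E, F}, not the whole set, so E, F -> B, D violates BCNF; decompose into {B, D, E, F} and {A, C, E, F}.
Within {B, D, E, F}: {B}⁺ ∩ {B, D, E, F} = {B, D, E}, not the whole set, so B -> D, E violates BCNF; decompose into {B, D, E} and {B, F}.
{B, D, E} is in BCNF.
{B, F} is in BCNF.
{A, C, E, F} is in BCNF.

{A, C, E, F}; {B, D, E}; {B, F}; {D, G}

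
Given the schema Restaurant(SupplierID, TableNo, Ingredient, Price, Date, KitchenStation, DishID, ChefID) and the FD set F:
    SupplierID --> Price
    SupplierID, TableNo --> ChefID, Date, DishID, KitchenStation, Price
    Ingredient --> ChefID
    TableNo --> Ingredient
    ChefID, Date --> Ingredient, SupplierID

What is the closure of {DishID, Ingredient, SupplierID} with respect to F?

Start with {DishID, Ingredient, SupplierID}.
SupplierID --> Price applies; add {Price} → now {DishID, Ingredient, Price, SupplierID}.
Ingredient --> ChefID applies; add {ChefID} → now {ChefID, DishID, Ingredient, Price, SupplierID}.
No further FD applies.

{ChefID, DishID, Ingredient, Price, SupplierID}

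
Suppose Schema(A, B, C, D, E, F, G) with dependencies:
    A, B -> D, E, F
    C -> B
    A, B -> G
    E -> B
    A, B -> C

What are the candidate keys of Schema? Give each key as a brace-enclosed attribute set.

{A, B}, {A, C}, {A, E}

Attributes never on any right-hand side: {A} — every candidate key must contain it.
{A, B}⁺ = {A, B, C, D, E, F, G} — all of the relation — so {A, B} is a candidate key.
{A, C}⁺ = {A, B, C, D, E, F, G} — all of the relation — so {A, C} is a candidate key.
{A, E}⁺ = {A, B, C, D, E, F, G} — all of the relation — so {A, E} is a candidate key.
These are minimal and exhaustive — every other superkey contains one of them.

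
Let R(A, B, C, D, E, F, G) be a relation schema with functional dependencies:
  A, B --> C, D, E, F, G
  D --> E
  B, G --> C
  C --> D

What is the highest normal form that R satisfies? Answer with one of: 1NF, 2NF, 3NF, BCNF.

Candidate key: {A, B}. Prime attributes: {A, B}.
For D --> E we have {D}⁺ = {D, E}; {D} is not a superkey, so BCNF fails.
D --> E determines the non-prime attribute {E} from a non-superkey — 3NF is violated.
No non-prime attribute depends on a proper subset of any candidate key, so 2NF holds.

2NF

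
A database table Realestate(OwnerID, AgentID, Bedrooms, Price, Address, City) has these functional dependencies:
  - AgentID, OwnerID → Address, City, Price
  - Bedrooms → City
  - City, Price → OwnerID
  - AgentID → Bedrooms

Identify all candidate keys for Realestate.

{AgentID, OwnerID}, {AgentID, Price}

{AgentID} never appears on the right of any FD, so every key must include it.
Closure of {AgentID, OwnerID} is {Address, AgentID, Bedrooms, City, OwnerID, Price}, the whole schema; {AgentID, OwnerID} is a candidate key.
Closure of {AgentID, Price} is {Address, AgentID, Bedrooms, City, OwnerID, Price}, the whole schema; {AgentID, Price} is a candidate key.
No proper subset of any of these is a key, and no other minimal superkey exists.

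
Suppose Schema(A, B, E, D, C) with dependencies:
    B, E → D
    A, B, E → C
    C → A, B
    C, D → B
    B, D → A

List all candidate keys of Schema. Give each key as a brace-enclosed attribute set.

Attributes never on any right-hand side: {E} — every candidate key must contain it.
{B, E}⁺ = {A, B, C, D, E} — all of the relation — so {B, E} is a candidate key.
{C, E}⁺ = {A, B, C, D, E} — all of the relation — so {C, E} is a candidate key.
Any other superkey properly contains one of these, so there are no further candidate keys.

{B, E}, {C, E}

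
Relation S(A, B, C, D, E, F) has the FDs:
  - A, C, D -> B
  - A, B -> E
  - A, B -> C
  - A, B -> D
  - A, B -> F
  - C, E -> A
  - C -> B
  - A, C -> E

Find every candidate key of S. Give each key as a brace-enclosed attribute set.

Closure of {A, B} is {A, B, C, D, E, F}, the whole schema; {A, B} is a candidate key.
Closure of {A, C} is {A, B, C, D, E, F}, the whole schema; {A, C} is a candidate key.
Closure of {C, E} is {A, B, C, D, E, F}, the whole schema; {C, E} is a candidate key.
Any other superkey properly contains one of these, so there are no further candidate keys.

{A, B}, {A, C}, {C, E}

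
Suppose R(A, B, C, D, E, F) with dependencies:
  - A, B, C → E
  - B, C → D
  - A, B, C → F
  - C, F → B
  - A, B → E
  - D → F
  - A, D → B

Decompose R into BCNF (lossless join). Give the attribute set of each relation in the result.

Candidate keys of the original relation: {A, B, C}, {A, C, D}, {A, C, F}.
In {A, B, C, D, E, F}, {B, C} is not a superkey ({B, C}⁺ restricted to this set is {B, C, D, F}), so split on B, C → D, F into {B, C, D, F} and {A, B, C, E}.
In {B, C, D, F}, {D} is not a superkey ({D}⁺ restricted to this set is {D, F}), so split on D → F into {D, F} and {B, C, D}.
{D, F} has no BCNF violation.
{B, C, D} has no BCNF violation.
In {A, B, C, E}, {A, B} is not a superkey ({A, B}⁺ restricted to this set is {A, B, E}), so split on A, B → E into {A, B, E} and {A, B, C}.
{A, B, E} has no BCNF violation.
{A, B, C} has no BCNF violation.

{A, B, C}; {A, B, E}; {B, C, D}; {D, F}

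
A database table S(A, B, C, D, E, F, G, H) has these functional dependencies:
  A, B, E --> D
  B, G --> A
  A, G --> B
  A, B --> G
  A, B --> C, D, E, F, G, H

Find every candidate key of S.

{A, B}⁺ = {A, B, C, D, E, F, G, H} — all of the relation — so {A, B} is a candidate key.
{A, G}⁺ = {A, B, C, D, E, F, G, H} — all of the relation — so {A, G} is a candidate key.
{B, G}⁺ = {A, B, C, D, E, F, G, H} — all of the relation — so {B, G} is a candidate key.
No proper subset of any of these is a key, and no other minimal superkey exists.

{A, B}, {A, G}, {B, G}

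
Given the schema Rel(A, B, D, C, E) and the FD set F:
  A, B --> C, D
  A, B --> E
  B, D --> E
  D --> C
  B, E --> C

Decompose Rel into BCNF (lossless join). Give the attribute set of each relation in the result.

Candidate key of the original relation: {A, B}.
Within {A, B, C, D, E}: {B, D}⁺ ∩ {A, B, C, D, E} = {B, C, D, E}, not the whole set, so B, D --> C, E violates BCNF; decompose into {B, C, D, E} and {A, B, D}.
Within {B, C, D, E}: {D}⁺ ∩ {B, C, D, E} = {C, D}, not the whole set, so D --> C violates BCNF; decompose into {C, D} and {B, D, E}.
{C, D} has no BCNF violation.
{B, D, E} has no BCNF violation.
{A, B, D} has no BCNF violation.

{A, B, D}; {B, D, E}; {C, D}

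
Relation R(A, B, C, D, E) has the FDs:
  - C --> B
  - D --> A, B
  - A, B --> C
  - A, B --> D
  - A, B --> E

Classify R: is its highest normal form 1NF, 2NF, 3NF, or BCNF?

3NF

Candidate keys: {A, B}, {A, C}, {D}. Prime attributes: {A, B, C, D}.
C --> B: {C}⁺ = {B, C}, which is not all of the attributes, so the left side is not a superkey — BCNF is violated.
Its right-hand attributes {B} are all prime, as are those of every other non-superkey FD — the relation is in 3NF.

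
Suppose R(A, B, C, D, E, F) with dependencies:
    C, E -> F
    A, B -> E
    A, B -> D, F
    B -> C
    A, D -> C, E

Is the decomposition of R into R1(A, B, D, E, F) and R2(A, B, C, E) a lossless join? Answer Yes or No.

Yes

Common attributes: {A, B, E}; their closure is {A, B, C, D, E, F}.
R1 is contained in that closure, so R1 ∩ R2 -> R1 holds and the join is lossless.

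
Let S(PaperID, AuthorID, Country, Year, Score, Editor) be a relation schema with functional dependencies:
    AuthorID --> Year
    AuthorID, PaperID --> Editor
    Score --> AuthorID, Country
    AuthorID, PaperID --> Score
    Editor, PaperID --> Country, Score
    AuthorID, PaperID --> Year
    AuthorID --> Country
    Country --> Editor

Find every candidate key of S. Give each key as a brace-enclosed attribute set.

No FD produces {PaperID}, so it must be in every candidate key.
{AuthorID, PaperID} is a candidate key since {AuthorID, PaperID}⁺ = {AuthorID, Country, Editor, PaperID, Score, Year} covers every attribute.
{Country, PaperID} is a candidate key since {Country, PaperID}⁺ = {AuthorID, Country, Editor, PaperID, Score, Year} covers every attribute.
{Editor, PaperID} is a candidate key since {Editor, PaperID}⁺ = {AuthorID, Country, Editor, PaperID, Score, Year} covers every attribute.
{PaperID, Score} is a candidate key since {PaperID, Score}⁺ = {AuthorID, Country, Editor, PaperID, Score, Year} covers every attribute.
These are minimal and exhaustive — every other superkey contains one of them.

{AuthorID, PaperID}, {Country, PaperID}, {Editor, PaperID}, {PaperID, Score}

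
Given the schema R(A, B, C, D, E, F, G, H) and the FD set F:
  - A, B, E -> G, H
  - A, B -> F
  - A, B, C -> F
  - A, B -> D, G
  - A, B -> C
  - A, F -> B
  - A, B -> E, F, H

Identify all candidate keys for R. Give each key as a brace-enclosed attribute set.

Attributes never on any right-hand side: {A} — every candidate key must contain it.
Closure of {A, B} is {A, B, C, D, E, F, G, H}, the whole schema; {A, B} is a candidate key.
Closure of {A, F} is {A, B, C, D, E, F, G, H}, the whole schema; {A, F} is a candidate key.
These are minimal and exhaustive — every other superkey contains one of them.

{A, B}, {A, F}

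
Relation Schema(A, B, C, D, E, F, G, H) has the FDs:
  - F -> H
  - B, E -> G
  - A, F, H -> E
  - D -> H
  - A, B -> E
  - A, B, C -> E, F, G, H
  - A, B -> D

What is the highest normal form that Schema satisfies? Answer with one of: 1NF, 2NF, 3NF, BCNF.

Candidate key: {A, B, C}. Prime attributes: {A, B, C}.
F -> H: {F}⁺ = {F, H}, which is not all of the attributes, so the left side is not a superkey — BCNF is violated.
Because {H} is non-prime and the left side of F -> H is not a superkey, the relation is not in 3NF.
{A, B} is a proper subset of the key {A, B, C}, and {A, B}⁺ contains the non-prime attributes {D, E, G, H} — a partial dependency, so 2NF is violated.

1NF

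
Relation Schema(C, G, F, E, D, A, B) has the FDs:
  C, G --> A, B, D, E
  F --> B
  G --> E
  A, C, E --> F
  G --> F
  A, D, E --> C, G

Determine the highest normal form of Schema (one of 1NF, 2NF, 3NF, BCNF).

Candidate keys: {A, D, E}, {A, D, G}, {C, G}. Prime attributes: {A, C, D, E, G}.
For F --> B we have {F}⁺ = {B, F}; {F} is not a superkey, so BCNF fails.
F --> B determines the non-prime attribute {B} from a non-superkey — 3NF is violated.
The proper key subset {G} of {C, G} determines non-prime {B, F}, so the relation is not even in 2NF.

1NF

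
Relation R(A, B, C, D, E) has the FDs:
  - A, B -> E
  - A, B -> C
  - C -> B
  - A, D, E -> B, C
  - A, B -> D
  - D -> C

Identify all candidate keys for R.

{A, B}, {A, C}, {A, D}

{A} never appears on the right of any FD, so every key must include it.
{A, B}⁺ = {A, B, C, D, E} — all of the relation — so {A, B} is a candidate key.
{A, C}⁺ = {A, B, C, D, E} — all of the relation — so {A, C} is a candidate key.
{A, D}⁺ = {A, B, C, D, E} — all of the relation — so {A, D} is a candidate key.
Any other superkey properly contains one of these, so there are no further candidate keys.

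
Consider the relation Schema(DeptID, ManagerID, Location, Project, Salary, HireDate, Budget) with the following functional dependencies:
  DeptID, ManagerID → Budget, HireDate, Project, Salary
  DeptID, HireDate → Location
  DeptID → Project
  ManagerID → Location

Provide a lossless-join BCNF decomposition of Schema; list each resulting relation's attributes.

{Budget, DeptID, HireDate, ManagerID, Salary}; {DeptID, HireDate, Location}; {DeptID, Project}

Candidate key of the original relation: {DeptID, ManagerID}.
Within {Budget, DeptID, HireDate, Location, ManagerID, Project, Salary}: {DeptID, HireDate}⁺ ∩ {Budget, DeptID, HireDate, Location, ManagerID, Project, Salary} = {DeptID, HireDate, Location, Project}, not the whole set, so DeptID, HireDate → Location, Project violates BCNF; decompose into {DeptID, HireDate, Location, Project} and {Budget, DeptID, HireDate, ManagerID, Salary}.
Within {DeptID, HireDate, Location, Project}: {DeptID}⁺ ∩ {DeptID, HireDate, Location, Project} = {DeptID, Project}, not the whole set, so DeptID → Project violates BCNF; decompose into {DeptID, Project} and {DeptID, HireDate, Location}.
{DeptID, Project} has no BCNF violation.
{DeptID, HireDate, Location} has no BCNF violation.
{Budget, DeptID, HireDate, ManagerID, Salary} has no BCNF violation.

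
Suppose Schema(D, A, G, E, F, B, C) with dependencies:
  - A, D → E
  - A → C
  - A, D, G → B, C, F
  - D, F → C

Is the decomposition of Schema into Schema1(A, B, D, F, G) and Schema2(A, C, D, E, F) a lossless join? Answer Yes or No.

Yes

Common attributes: {A, D, F}; their closure is {A, C, D, E, F}.
Since Schema2 ⊆ {A, C, D, E, F}, the intersection is a superkey of Schema2; the decomposition is lossless.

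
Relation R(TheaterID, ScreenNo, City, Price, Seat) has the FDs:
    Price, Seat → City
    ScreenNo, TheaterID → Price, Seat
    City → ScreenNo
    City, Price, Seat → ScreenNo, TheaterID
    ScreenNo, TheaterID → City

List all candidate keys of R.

{City, TheaterID}⁺ = {City, Price, ScreenNo, Seat, TheaterID} — all of the relation — so {City, TheaterID} is a candidate key.
{Price, Seat}⁺ = {City, Price, ScreenNo, Seat, TheaterID} — all of the relation — so {Price, Seat} is a candidate key.
{ScreenNo, TheaterID}⁺ = {City, Price, ScreenNo, Seat, TheaterID} — all of the relation — so {ScreenNo, TheaterID} is a candidate key.
No proper subset of any of these is a key, and no other minimal superkey exists.

{City, TheaterID}, {Price, Seat}, {ScreenNo, TheaterID}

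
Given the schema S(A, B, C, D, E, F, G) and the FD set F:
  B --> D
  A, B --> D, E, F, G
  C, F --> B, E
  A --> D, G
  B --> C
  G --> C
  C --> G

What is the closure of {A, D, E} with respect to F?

{A, C, D, E, G}

Start with {A, D, E}.
A --> D, G applies; add {G} → now {A, D, E, G}.
G --> C applies; add {C} → now {A, C, D, E, G}.
No further FD applies.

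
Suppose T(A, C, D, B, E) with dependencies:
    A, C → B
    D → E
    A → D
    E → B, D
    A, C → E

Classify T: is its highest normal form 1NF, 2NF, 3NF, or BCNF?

Candidate key: {A, C}. Prime attributes: {A, C}.
D → E: {D}⁺ = {B, D, E}, which is not all of the attributes, so the left side is not a superkey — BCNF is violated.
D → E determines the non-prime attribute {E} from a non-superkey — 3NF is violated.
{A} is a proper subset of the key {A, C}, and {A}⁺ contains the non-prime attributes {B, D, E} — a partial dependency, so 2NF is violated.

1NF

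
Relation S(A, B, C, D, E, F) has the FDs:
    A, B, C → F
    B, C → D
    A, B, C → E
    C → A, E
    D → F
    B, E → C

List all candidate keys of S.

{B, C}, {B, E}

Attributes never on any right-hand side: {B} — every candidate key must contain it.
{B, C}⁺ = {A, B, C, D, E, F}, which is every attribute, so {B, C} is a candidate key.
{B, E}⁺ = {A, B, C, D, E, F}, which is every attribute, so {B, E} is a candidate key.
These are minimal and exhaustive — every other superkey contains one of them.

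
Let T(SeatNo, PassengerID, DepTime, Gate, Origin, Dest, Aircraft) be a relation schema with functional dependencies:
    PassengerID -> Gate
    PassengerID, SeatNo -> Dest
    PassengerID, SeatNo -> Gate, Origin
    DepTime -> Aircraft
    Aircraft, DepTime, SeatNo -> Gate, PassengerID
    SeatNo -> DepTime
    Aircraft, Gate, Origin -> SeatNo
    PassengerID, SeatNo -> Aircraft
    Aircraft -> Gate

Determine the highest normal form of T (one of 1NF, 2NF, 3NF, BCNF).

Candidate keys: {Aircraft, Origin}, {DepTime, Origin}, {SeatNo}. Prime attributes: {Aircraft, DepTime, Origin, SeatNo}.
PassengerID -> Gate breaks BCNF: {PassengerID}⁺ = {Gate, PassengerID}, so {PassengerID} is not a superkey.
Because {Gate} is non-prime and the left side of PassengerID -> Gate is not a superkey, the relation is not in 3NF.
{Aircraft} is a proper subset of the key {Aircraft, Origin}, and {Aircraft}⁺ contains the non-prime attribute {Gate} — a partial dependency, so 2NF is violated.

1NF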